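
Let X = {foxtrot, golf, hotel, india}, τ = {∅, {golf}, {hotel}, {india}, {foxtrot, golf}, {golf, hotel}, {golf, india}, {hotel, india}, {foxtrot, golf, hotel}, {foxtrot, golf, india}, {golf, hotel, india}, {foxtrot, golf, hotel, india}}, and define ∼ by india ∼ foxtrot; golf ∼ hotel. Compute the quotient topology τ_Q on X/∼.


X/∼ = {[foxtrot=india], [golf=hotel]}; |τ_Q| = 3.

Equivalence classes: [foxtrot=india], [golf=hotel].
Quotient map π: X → X/∼ sends foxtrot ↦ [foxtrot=india], golf ↦ [golf=hotel], hotel ↦ [golf=hotel], india ↦ [foxtrot=india].
For each subset V ⊆ X/∼, compute π^{-1}(V) ⊆ X and check whether π^{-1}(V) ∈ τ. V is open in τ_Q iff π^{-1}(V) ∈ τ.
  V = {}: π^{-1}(V) = ∅ ∈ τ ✓.
  V = {[foxtrot=india]}: π^{-1}(V) = {foxtrot, india} ∉ τ ✗.
  V = {[golf=hotel]}: π^{-1}(V) = {golf, hotel} ∈ τ ✓.
  V = {[foxtrot=india], [golf=hotel]}: π^{-1}(V) = {foxtrot, golf, hotel, india} ∈ τ ✓.
Open sets in the quotient: τ_Q = {{}, {[golf=hotel]}, {[foxtrot=india], [golf=hotel]}} (3 elements).


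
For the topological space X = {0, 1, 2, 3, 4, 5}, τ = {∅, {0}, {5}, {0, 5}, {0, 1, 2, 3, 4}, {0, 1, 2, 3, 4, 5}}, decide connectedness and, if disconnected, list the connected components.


(X, τ) is disconnected; components = [{5}, {0, 1, 2, 3, 4}].

Find clopen sets (U ∈ τ with X ∖ U ∈ τ):
  U = ∅, X ∖ U = {0, 1, 2, 3, 4, 5} — both open, so U is clopen.
  U = {5}, X ∖ U = {0, 1, 2, 3, 4} — both open, so U is clopen.
  U = {0, 1, 2, 3, 4}, X ∖ U = {5} — both open, so U is clopen.
  U = {0, 1, 2, 3, 4, 5}, X ∖ U = ∅ — both open, so U is clopen.
Nontrivial clopen(s) exist: e.g. {0, 1, 2, 3, 4}. So (X, τ) is disconnected.
Compute connected components by grouping points that agree on all clopens:
  component: {5}
  component: {0, 1, 2, 3, 4}


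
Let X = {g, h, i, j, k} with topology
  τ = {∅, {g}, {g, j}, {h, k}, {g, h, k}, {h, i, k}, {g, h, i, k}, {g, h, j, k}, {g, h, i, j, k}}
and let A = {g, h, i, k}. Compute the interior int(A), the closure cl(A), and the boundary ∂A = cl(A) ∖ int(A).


int(A) = {g, h, i, k}, cl(A) = {g, h, i, j, k}, ∂A = {j}.

Closed sets in (X, τ) are complements of opens:
  closed(X, τ) = {∅, {i}, {j}, {g, j}, {i, j}, {g, i, j}, {h, i, k}, {h, i, j, k}, {g, h, i, j, k}}.
int(A) = ⋃ {U ∈ τ : U ⊆ A}. Opens contained in A: ∅, {g}, {h, k}, {g, h, k}, {h, i, k}, {g, h, i, k}.
Taking the union of these: int(A) = {g, h, i, k}.
cl(A) = ⋂ {C closed : A ⊆ C}. Closed sets containing A: {g, h, i, j, k}.
Intersecting these: cl(A) = {g, h, i, j, k}.
∂A = cl(A) ∖ int(A) = {g, h, i, j, k} ∖ {g, h, i, k} = {j}.


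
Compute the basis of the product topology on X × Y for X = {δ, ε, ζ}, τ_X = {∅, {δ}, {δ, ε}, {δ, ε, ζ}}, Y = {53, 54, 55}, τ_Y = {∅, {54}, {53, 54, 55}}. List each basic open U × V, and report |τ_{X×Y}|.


Basis B = {∅ × ∅, {δ} × {54}, {δ, ε} × {54}, {δ} × {53, 54, 55}, {δ, ε, ζ} × {54}, {δ, ε} × {53, 54, 55}, {δ, ε, ζ} × {53, 54, 55}}; |τ_{X×Y}| = 10.

Enumerate products U × V with U ∈ τ_X, V ∈ τ_Y (deduplicated):
  ∅ × ∅ = {} (∅)
  {δ} × {54} = {(δ,54)}
  {δ, ε} × {54} = {(δ,54), (ε,54)}
  {δ} × {53, 54, 55} = {(δ,53), (δ,54), (δ,55)}
  {δ, ε, ζ} × {54} = {(δ,54), (ε,54), (ζ,54)}
  {δ, ε} × {53, 54, 55} = {(δ,53), (δ,54), (δ,55), (ε,53), (ε,54), (ε,55)}
  {δ, ε, ζ} × {53, 54, 55} = {(δ,53), (δ,54), (δ,55), (ε,53), (ε,54), (ε,55), (ζ,53), (ζ,54), (ζ,55)}
These 7 distinct sets form the basis B.
Close under arbitrary unions to get τ_{X×Y}; counting gives |τ_{X×Y}| = 10.


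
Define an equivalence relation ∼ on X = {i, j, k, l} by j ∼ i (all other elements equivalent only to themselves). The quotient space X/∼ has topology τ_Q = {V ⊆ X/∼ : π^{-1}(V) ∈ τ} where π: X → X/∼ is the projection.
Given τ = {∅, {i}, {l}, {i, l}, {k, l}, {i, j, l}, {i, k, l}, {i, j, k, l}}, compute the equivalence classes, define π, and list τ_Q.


X/∼ = {[i=j], [k], [l]}; |τ_Q| = 5.

Equivalence classes: [i=j], [k], [l].
Quotient map π: X → X/∼ sends i ↦ [i=j], j ↦ [i=j], k ↦ [k], l ↦ [l].
For each subset V ⊆ X/∼, compute π^{-1}(V) ⊆ X and check whether π^{-1}(V) ∈ τ. V is open in τ_Q iff π^{-1}(V) ∈ τ.
  V = {}: π^{-1}(V) = ∅ ∈ τ ✓.
  V = {[i=j]}: π^{-1}(V) = {i, j} ∉ τ ✗.
  V = {[k]}: π^{-1}(V) = {k} ∉ τ ✗.
  V = {[i=j], [k]}: π^{-1}(V) = {i, j, k} ∉ τ ✗.
  V = {[l]}: π^{-1}(V) = {l} ∈ τ ✓.
  V = {[i=j], [l]}: π^{-1}(V) = {i, j, l} ∈ τ ✓.
  V = {[k], [l]}: π^{-1}(V) = {k, l} ∈ τ ✓.
  V = {[i=j], [k], [l]}: π^{-1}(V) = {i, j, k, l} ∈ τ ✓.
Open sets in the quotient: τ_Q = {{}, {[l]}, {[i=j], [l]}, {[k], [l]}, {[i=j], [k], [l]}} (5 elements).


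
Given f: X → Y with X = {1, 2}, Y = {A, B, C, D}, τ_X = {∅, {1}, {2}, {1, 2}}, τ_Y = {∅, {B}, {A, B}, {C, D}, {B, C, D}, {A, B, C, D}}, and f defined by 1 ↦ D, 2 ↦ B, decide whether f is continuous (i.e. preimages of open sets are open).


f IS continuous.

Compute f^{-1}(U) for each U ∈ τ_Y:
  U = ∅: f^{-1}(U) = ∅ ∈ τ_X ✓.
  U = {B}: f^{-1}(U) = {2} ∈ τ_X ✓.
  U = {A, B}: f^{-1}(U) = {2} ∈ τ_X ✓.
  U = {C, D}: f^{-1}(U) = {1} ∈ τ_X ✓.
  U = {B, C, D}: f^{-1}(U) = {1, 2} ∈ τ_X ✓.
  U = {A, B, C, D}: f^{-1}(U) = {1, 2} ∈ τ_X ✓.
Every preimage lies in τ_X, so f IS continuous.


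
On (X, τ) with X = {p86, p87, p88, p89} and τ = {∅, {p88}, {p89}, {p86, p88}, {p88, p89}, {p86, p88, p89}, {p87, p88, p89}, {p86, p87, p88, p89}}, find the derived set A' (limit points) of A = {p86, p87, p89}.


A' = {p87}

For each x ∈ X, list the open sets U ∈ τ with x ∈ U, then check whether U ∩ (A ∖ {x}) ≠ ∅ for every such U.
  x = p86: open {p86, p88} ∋ x has {p86, p88} ∩ (A ∖ {p86}) = ∅, so x is NOT a limit point.
  x = p87: opens ∋ x are {p87, p88, p89}, {p86, p87, p88, p89}; each meets A ∖ {p87}, so x IS a limit point.
  x = p88: open {p88} ∋ x has {p88} ∩ (A ∖ {p88}) = ∅, so x is NOT a limit point.
  x = p89: open {p89} ∋ x has {p89} ∩ (A ∖ {p89}) = ∅, so x is NOT a limit point.
Collecting: A' = {p87}.


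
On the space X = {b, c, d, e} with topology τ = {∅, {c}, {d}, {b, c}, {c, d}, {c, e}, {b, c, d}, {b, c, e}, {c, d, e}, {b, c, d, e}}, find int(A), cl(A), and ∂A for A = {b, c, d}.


int(A) = {b, c, d}, cl(A) = {b, c, d, e}, ∂A = {e}.

Closed sets in (X, τ) are complements of opens:
  closed(X, τ) = {∅, {b}, {d}, {e}, {b, d}, {b, e}, {d, e}, {b, c, e}, {b, d, e}, {b, c, d, e}}.
int(A) = ⋃ {U ∈ τ : U ⊆ A}. Opens contained in A: ∅, {c}, {d}, {b, c}, {c, d}, {b, c, d}.
Taking the union of these: int(A) = {b, c, d}.
cl(A) = ⋂ {C closed : A ⊆ C}. Closed sets containing A: {b, c, d, e}.
Intersecting these: cl(A) = {b, c, d, e}.
∂A = cl(A) ∖ int(A) = {b, c, d, e} ∖ {b, c, d} = {e}.


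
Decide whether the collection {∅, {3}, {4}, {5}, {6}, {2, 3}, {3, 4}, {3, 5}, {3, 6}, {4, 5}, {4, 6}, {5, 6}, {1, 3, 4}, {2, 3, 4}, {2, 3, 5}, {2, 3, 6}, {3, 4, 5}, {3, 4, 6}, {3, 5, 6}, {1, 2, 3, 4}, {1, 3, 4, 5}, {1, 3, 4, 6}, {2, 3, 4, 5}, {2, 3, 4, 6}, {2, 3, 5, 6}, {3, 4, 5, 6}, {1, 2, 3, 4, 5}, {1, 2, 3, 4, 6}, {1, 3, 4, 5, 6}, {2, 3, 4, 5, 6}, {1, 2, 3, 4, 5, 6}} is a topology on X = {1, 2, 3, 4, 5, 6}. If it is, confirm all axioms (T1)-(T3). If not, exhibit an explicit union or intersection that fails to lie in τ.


τ is NOT a topology on X.

Axiom (T1): ∅ ∈ τ? Yes; X ∈ τ? Yes.
Axiom (T2/T3): check pairwise unions and intersections of members of τ.
Counterexample for (T2): {4} ∪ {5, 6} = {4, 5, 6} ∉ τ. Therefore τ is NOT a topology.


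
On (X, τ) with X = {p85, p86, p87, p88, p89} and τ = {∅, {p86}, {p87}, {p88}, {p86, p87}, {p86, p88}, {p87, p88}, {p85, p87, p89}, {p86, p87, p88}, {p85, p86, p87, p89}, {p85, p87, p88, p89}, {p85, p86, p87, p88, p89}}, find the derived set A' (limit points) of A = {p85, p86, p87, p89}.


A' = {p85, p89}

For each x ∈ X, list the open sets U ∈ τ with x ∈ U, then check whether U ∩ (A ∖ {x}) ≠ ∅ for every such U.
  x = p85: opens ∋ x are {p85, p87, p89}, {p85, p86, p87, p89}, {p85, p87, p88, p89}, {p85, p86, p87, p88, p89}; each meets A ∖ {p85}, so x IS a limit point.
  x = p86: open {p86} ∋ x has {p86} ∩ (A ∖ {p86}) = ∅, so x is NOT a limit point.
  x = p87: open {p87} ∋ x has {p87} ∩ (A ∖ {p87}) = ∅, so x is NOT a limit point.
  x = p88: open {p88} ∋ x has {p88} ∩ (A ∖ {p88}) = ∅, so x is NOT a limit point.
  x = p89: opens ∋ x are {p85, p87, p89}, {p85, p86, p87, p89}, {p85, p87, p88, p89}, {p85, p86, p87, p88, p89}; each meets A ∖ {p89}, so x IS a limit point.
Collecting: A' = {p85, p89}.


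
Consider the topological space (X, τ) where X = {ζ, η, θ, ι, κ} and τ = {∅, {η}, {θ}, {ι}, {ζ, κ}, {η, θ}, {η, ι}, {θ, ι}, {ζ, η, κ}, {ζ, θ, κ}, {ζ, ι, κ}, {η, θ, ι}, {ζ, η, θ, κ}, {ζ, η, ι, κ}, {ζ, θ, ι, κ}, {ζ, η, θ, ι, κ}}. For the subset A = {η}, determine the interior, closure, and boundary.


int(A) = {η}, cl(A) = {η}, ∂A = ∅.

Closed sets in (X, τ) are complements of opens:
  closed(X, τ) = {∅, {η}, {θ}, {ι}, {ζ, κ}, {η, θ}, {η, ι}, {θ, ι}, {ζ, η, κ}, {ζ, θ, κ}, {ζ, ι, κ}, {η, θ, ι}, {ζ, η, θ, κ}, {ζ, η, ι, κ}, {ζ, θ, ι, κ}, {ζ, η, θ, ι, κ}}.
int(A) = ⋃ {U ∈ τ : U ⊆ A}. Opens contained in A: ∅, {η}.
Taking the union of these: int(A) = {η}.
cl(A) = ⋂ {C closed : A ⊆ C}. Closed sets containing A: {η}, {η, θ}, {η, ι}, {ζ, η, κ}, {η, θ, ι}, {ζ, η, θ, κ}, {ζ, η, ι, κ}, {ζ, η, θ, ι, κ}.
Intersecting these: cl(A) = {η}.
∂A = cl(A) ∖ int(A) = {η} ∖ {η} = ∅.


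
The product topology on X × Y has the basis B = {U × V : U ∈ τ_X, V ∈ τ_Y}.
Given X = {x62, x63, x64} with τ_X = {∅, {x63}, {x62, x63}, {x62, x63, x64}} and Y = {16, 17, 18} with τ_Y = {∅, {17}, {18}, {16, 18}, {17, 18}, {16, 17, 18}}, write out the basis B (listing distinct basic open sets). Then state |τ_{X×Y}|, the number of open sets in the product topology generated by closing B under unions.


Basis B = {∅ × ∅, {x63} × {17}, {x63} × {18}, {x62, x63} × {17}, {x62, x63} × {18}, {x63} × {16, 18}, {x63} × {17, 18}, {x62, x63, x64} × {17}, {x62, x63, x64} × {18}, {x63} × {16, 17, 18}, {x62, x63} × {16, 18}, {x62, x63} × {17, 18}, {x62, x63} × {16, 17, 18}, {x62, x63, x64} × {16, 18}, {x62, x63, x64} × {17, 18}, {x62, x63, x64} × {16, 17, 18}}; |τ_{X×Y}| = 40.

Enumerate products U × V with U ∈ τ_X, V ∈ τ_Y (deduplicated):
  ∅ × ∅ = {} (∅)
  {x63} × {17} = {(x63,17)}
  {x63} × {18} = {(x63,18)}
  {x62, x63} × {17} = {(x62,17), (x63,17)}
  {x62, x63} × {18} = {(x62,18), (x63,18)}
  {x63} × {16, 18} = {(x63,16), (x63,18)}
  {x63} × {17, 18} = {(x63,17), (x63,18)}
  {x62, x63, x64} × {17} = {(x62,17), (x63,17), (x64,17)}
  {x62, x63, x64} × {18} = {(x62,18), (x63,18), (x64,18)}
  {x63} × {16, 17, 18} = {(x63,16), (x63,17), (x63,18)}
  {x62, x63} × {16, 18} = {(x62,16), (x62,18), (x63,16), (x63,18)}
  {x62, x63} × {17, 18} = {(x62,17), (x62,18), (x63,17), (x63,18)}
  {x62, x63} × {16, 17, 18} = {(x62,16), (x62,17), (x62,18), (x63,16), (x63,17), (x63,18)}
  {x62, x63, x64} × {16, 18} = {(x62,16), (x62,18), (x63,16), (x63,18), (x64,16), (x64,18)}
  {x62, x63, x64} × {17, 18} = {(x62,17), (x62,18), (x63,17), (x63,18), (x64,17), (x64,18)}
  {x62, x63, x64} × {16, 17, 18} = {(x62,16), (x62,17), (x62,18), (x63,16), (x63,17), (x63,18), (x64,16), (x64,17), (x64,18)}
These 16 distinct sets form the basis B.
Close under arbitrary unions to get τ_{X×Y}; counting gives |τ_{X×Y}| = 40.


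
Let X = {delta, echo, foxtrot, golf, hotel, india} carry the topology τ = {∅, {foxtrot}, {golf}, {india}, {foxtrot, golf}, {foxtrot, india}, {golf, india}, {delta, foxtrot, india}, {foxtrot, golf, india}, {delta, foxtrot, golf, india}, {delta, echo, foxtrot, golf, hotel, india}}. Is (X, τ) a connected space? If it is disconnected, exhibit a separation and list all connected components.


(X, τ) is connected.

Find clopen sets (U ∈ τ with X ∖ U ∈ τ):
  U = ∅, X ∖ U = {delta, echo, foxtrot, golf, hotel, india} — both open, so U is clopen.
  U = {delta, echo, foxtrot, golf, hotel, india}, X ∖ U = ∅ — both open, so U is clopen.
Only trivial clopens (∅ and X) exist, so (X, τ) is connected.
Compute connected components by grouping points that agree on all clopens:
  component: {delta, echo, foxtrot, golf, hotel, india}


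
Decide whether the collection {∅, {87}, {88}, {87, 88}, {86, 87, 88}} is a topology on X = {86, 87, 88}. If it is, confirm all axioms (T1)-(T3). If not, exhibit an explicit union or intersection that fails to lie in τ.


τ IS a topology on X.

Axiom (T1): ∅ ∈ τ? Yes; X ∈ τ? Yes.
Axiom (T2/T3): check pairwise unions and intersections of members of τ.
All pairwise intersections and unions checked — each lies in τ. Therefore τ satisfies (T1), (T2), (T3): it IS a topology on X.


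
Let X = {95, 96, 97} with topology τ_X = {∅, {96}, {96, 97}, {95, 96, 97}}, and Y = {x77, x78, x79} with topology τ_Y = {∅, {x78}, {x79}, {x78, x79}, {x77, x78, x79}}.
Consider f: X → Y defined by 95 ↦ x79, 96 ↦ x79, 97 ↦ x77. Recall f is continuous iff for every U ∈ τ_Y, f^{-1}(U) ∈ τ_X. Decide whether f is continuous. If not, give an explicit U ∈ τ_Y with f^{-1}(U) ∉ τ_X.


f is NOT continuous.

Compute f^{-1}(U) for each U ∈ τ_Y:
  U = ∅: f^{-1}(U) = ∅ ∈ τ_X ✓.
  U = {x78}: f^{-1}(U) = ∅ ∈ τ_X ✓.
  U = {x79}: f^{-1}(U) = {95, 96} ∉ τ_X ✗.
  U = {x78, x79}: f^{-1}(U) = {95, 96} ∉ τ_X ✗.
  U = {x77, x78, x79}: f^{-1}(U) = {95, 96, 97} ∈ τ_X ✓.
Found U = {x79} with f^{-1}(U) = {95, 96} not in τ_X. Therefore f is NOT continuous.


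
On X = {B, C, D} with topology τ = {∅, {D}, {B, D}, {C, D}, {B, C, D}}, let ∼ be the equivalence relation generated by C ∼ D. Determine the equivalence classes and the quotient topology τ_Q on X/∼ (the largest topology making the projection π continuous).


X/∼ = {[B], [C=D]}; |τ_Q| = 3.

Equivalence classes: [B], [C=D].
Quotient map π: X → X/∼ sends B ↦ [B], C ↦ [C=D], D ↦ [C=D].
For each subset V ⊆ X/∼, compute π^{-1}(V) ⊆ X and check whether π^{-1}(V) ∈ τ. V is open in τ_Q iff π^{-1}(V) ∈ τ.
  V = {}: π^{-1}(V) = ∅ ∈ τ ✓.
  V = {[B]}: π^{-1}(V) = {B} ∉ τ ✗.
  V = {[C=D]}: π^{-1}(V) = {C, D} ∈ τ ✓.
  V = {[B], [C=D]}: π^{-1}(V) = {B, C, D} ∈ τ ✓.
Open sets in the quotient: τ_Q = {{}, {[C=D]}, {[B], [C=D]}} (3 elements).


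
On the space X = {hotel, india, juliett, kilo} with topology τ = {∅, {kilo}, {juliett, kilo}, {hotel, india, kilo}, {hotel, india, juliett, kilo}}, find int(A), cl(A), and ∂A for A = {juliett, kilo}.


int(A) = {juliett, kilo}, cl(A) = {hotel, india, juliett, kilo}, ∂A = {hotel, india}.

Closed sets in (X, τ) are complements of opens:
  closed(X, τ) = {∅, {juliett}, {hotel, india}, {hotel, india, juliett}, {hotel, india, juliett, kilo}}.
int(A) = ⋃ {U ∈ τ : U ⊆ A}. Opens contained in A: ∅, {kilo}, {juliett, kilo}.
Taking the union of these: int(A) = {juliett, kilo}.
cl(A) = ⋂ {C closed : A ⊆ C}. Closed sets containing A: {hotel, india, juliett, kilo}.
Intersecting these: cl(A) = {hotel, india, juliett, kilo}.
∂A = cl(A) ∖ int(A) = {hotel, india, juliett, kilo} ∖ {juliett, kilo} = {hotel, india}.


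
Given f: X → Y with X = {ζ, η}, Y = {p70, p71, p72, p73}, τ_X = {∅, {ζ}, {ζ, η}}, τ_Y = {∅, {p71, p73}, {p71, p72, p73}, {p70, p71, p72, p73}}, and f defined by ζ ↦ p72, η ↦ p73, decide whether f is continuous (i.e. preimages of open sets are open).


f is NOT continuous.

Compute f^{-1}(U) for each U ∈ τ_Y:
  U = ∅: f^{-1}(U) = ∅ ∈ τ_X ✓.
  U = {p71, p73}: f^{-1}(U) = {η} ∉ τ_X ✗.
  U = {p71, p72, p73}: f^{-1}(U) = {ζ, η} ∈ τ_X ✓.
  U = {p70, p71, p72, p73}: f^{-1}(U) = {ζ, η} ∈ τ_X ✓.
Found U = {p71, p73} with f^{-1}(U) = {η} not in τ_X. Therefore f is NOT continuous.


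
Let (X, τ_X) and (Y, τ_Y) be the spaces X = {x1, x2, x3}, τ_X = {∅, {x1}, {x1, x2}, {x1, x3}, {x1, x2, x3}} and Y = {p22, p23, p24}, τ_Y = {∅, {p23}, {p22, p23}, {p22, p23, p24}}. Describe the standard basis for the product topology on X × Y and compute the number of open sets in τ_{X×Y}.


Basis B = {∅ × ∅, {x1} × {p23}, {x1} × {p22, p23}, {x1, x2} × {p23}, {x1, x3} × {p23}, {x1} × {p22, p23, p24}, {x1, x2, x3} × {p23}, {x1, x2} × {p22, p23}, {x1, x3} × {p22, p23}, {x1, x2} × {p22, p23, p24}, {x1, x3} × {p22, p23, p24}, {x1, x2, x3} × {p22, p23}, {x1, x2, x3} × {p22, p23, p24}}; |τ_{X×Y}| = 30.

Enumerate products U × V with U ∈ τ_X, V ∈ τ_Y (deduplicated):
  ∅ × ∅ = {} (∅)
  {x1} × {p23} = {(x1,p23)}
  {x1} × {p22, p23} = {(x1,p22), (x1,p23)}
  {x1, x2} × {p23} = {(x1,p23), (x2,p23)}
  {x1, x3} × {p23} = {(x1,p23), (x3,p23)}
  {x1} × {p22, p23, p24} = {(x1,p22), (x1,p23), (x1,p24)}
  {x1, x2, x3} × {p23} = {(x1,p23), (x2,p23), (x3,p23)}
  {x1, x2} × {p22, p23} = {(x1,p22), (x1,p23), (x2,p22), (x2,p23)}
  {x1, x3} × {p22, p23} = {(x1,p22), (x1,p23), (x3,p22), (x3,p23)}
  {x1, x2} × {p22, p23, p24} = {(x1,p22), (x1,p23), (x1,p24), (x2,p22), (x2,p23), (x2,p24)}
  {x1, x3} × {p22, p23, p24} = {(x1,p22), (x1,p23), (x1,p24), (x3,p22), (x3,p23), (x3,p24)}
  {x1, x2, x3} × {p22, p23} = {(x1,p22), (x1,p23), (x2,p22), (x2,p23), (x3,p22), (x3,p23)}
  {x1, x2, x3} × {p22, p23, p24} = {(x1,p22), (x1,p23), (x1,p24), (x2,p22), (x2,p23), (x2,p24), (x3,p22), (x3,p23), (x3,p24)}
These 13 distinct sets form the basis B.
Close under arbitrary unions to get τ_{X×Y}; counting gives |τ_{X×Y}| = 30.


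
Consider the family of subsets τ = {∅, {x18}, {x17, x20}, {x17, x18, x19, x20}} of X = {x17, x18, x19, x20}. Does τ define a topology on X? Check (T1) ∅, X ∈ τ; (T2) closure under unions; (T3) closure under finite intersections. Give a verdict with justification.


τ is NOT a topology on X.

Axiom (T1): ∅ ∈ τ? Yes; X ∈ τ? Yes.
Axiom (T2/T3): check pairwise unions and intersections of members of τ.
Counterexample for (T2): {x18} ∪ {x17, x20} = {x17, x18, x20} ∉ τ. Therefore τ is NOT a topology.


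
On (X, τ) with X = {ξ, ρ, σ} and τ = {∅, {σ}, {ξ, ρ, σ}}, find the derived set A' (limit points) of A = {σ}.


A' = {ξ, ρ}

For each x ∈ X, list the open sets U ∈ τ with x ∈ U, then check whether U ∩ (A ∖ {x}) ≠ ∅ for every such U.
  x = ξ: opens ∋ x are {ξ, ρ, σ}; each meets A ∖ {ξ}, so x IS a limit point.
  x = ρ: opens ∋ x are {ξ, ρ, σ}; each meets A ∖ {ρ}, so x IS a limit point.
  x = σ: open {σ} ∋ x has {σ} ∩ (A ∖ {σ}) = ∅, so x is NOT a limit point.
Collecting: A' = {ξ, ρ}.


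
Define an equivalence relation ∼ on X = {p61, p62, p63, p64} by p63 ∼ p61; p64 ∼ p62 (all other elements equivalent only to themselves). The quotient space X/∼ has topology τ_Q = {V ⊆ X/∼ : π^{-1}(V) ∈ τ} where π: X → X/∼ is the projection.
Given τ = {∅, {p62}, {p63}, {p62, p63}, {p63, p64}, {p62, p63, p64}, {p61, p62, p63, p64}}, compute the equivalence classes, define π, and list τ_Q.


X/∼ = {[p61=p63], [p62=p64]}; |τ_Q| = 2.

Equivalence classes: [p61=p63], [p62=p64].
Quotient map π: X → X/∼ sends p61 ↦ [p61=p63], p62 ↦ [p62=p64], p63 ↦ [p61=p63], p64 ↦ [p62=p64].
For each subset V ⊆ X/∼, compute π^{-1}(V) ⊆ X and check whether π^{-1}(V) ∈ τ. V is open in τ_Q iff π^{-1}(V) ∈ τ.
  V = {}: π^{-1}(V) = ∅ ∈ τ ✓.
  V = {[p61=p63]}: π^{-1}(V) = {p61, p63} ∉ τ ✗.
  V = {[p62=p64]}: π^{-1}(V) = {p62, p64} ∉ τ ✗.
  V = {[p61=p63], [p62=p64]}: π^{-1}(V) = {p61, p62, p63, p64} ∈ τ ✓.
Open sets in the quotient: τ_Q = {{}, {[p61=p63], [p62=p64]}} (2 elements).


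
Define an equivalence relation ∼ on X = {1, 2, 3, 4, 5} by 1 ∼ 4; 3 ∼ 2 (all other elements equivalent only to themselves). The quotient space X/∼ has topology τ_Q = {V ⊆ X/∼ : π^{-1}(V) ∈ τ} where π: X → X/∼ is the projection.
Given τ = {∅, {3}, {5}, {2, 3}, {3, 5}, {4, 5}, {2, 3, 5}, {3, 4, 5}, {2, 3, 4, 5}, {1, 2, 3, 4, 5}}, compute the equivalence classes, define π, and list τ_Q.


X/∼ = {[1=4], [2=3], [5]}; |τ_Q| = 5.

Equivalence classes: [1=4], [2=3], [5].
Quotient map π: X → X/∼ sends 1 ↦ [1=4], 2 ↦ [2=3], 3 ↦ [2=3], 4 ↦ [1=4], 5 ↦ [5].
For each subset V ⊆ X/∼, compute π^{-1}(V) ⊆ X and check whether π^{-1}(V) ∈ τ. V is open in τ_Q iff π^{-1}(V) ∈ τ.
  V = {}: π^{-1}(V) = ∅ ∈ τ ✓.
  V = {[1=4]}: π^{-1}(V) = {1, 4} ∉ τ ✗.
  V = {[2=3]}: π^{-1}(V) = {2, 3} ∈ τ ✓.
  V = {[1=4], [2=3]}: π^{-1}(V) = {1, 2, 3, 4} ∉ τ ✗.
  V = {[5]}: π^{-1}(V) = {5} ∈ τ ✓.
  V = {[1=4], [5]}: π^{-1}(V) = {1, 4, 5} ∉ τ ✗.
  V = {[2=3], [5]}: π^{-1}(V) = {2, 3, 5} ∈ τ ✓.
  V = {[1=4], [2=3], [5]}: π^{-1}(V) = {1, 2, 3, 4, 5} ∈ τ ✓.
Open sets in the quotient: τ_Q = {{}, {[2=3]}, {[5]}, {[2=3], [5]}, {[1=4], [2=3], [5]}} (5 elements).


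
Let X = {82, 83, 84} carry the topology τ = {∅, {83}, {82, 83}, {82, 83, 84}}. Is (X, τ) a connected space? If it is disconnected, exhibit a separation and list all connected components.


(X, τ) is connected.

Find clopen sets (U ∈ τ with X ∖ U ∈ τ):
  U = ∅, X ∖ U = {82, 83, 84} — both open, so U is clopen.
  U = {82, 83, 84}, X ∖ U = ∅ — both open, so U is clopen.
Only trivial clopens (∅ and X) exist, so (X, τ) is connected.
Compute connected components by grouping points that agree on all clopens:
  component: {82, 83, 84}


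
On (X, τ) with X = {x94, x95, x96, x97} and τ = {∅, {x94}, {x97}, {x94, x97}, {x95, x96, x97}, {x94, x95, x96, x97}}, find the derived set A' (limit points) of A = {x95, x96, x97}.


A' = {x95, x96}

For each x ∈ X, list the open sets U ∈ τ with x ∈ U, then check whether U ∩ (A ∖ {x}) ≠ ∅ for every such U.
  x = x94: open {x94} ∋ x has {x94} ∩ (A ∖ {x94}) = ∅, so x is NOT a limit point.
  x = x95: opens ∋ x are {x95, x96, x97}, {x94, x95, x96, x97}; each meets A ∖ {x95}, so x IS a limit point.
  x = x96: opens ∋ x are {x95, x96, x97}, {x94, x95, x96, x97}; each meets A ∖ {x96}, so x IS a limit point.
  x = x97: open {x97} ∋ x has {x97} ∩ (A ∖ {x97}) = ∅, so x is NOT a limit point.
Collecting: A' = {x95, x96}.


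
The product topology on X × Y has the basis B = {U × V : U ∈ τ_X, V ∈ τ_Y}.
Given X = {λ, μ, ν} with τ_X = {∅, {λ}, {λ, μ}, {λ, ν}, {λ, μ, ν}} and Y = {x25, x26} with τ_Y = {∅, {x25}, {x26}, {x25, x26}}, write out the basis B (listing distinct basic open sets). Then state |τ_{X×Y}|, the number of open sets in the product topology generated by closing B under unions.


Basis B = {∅ × ∅, {λ} × {x25}, {λ} × {x26}, {λ} × {x25, x26}, {λ, μ} × {x25}, {λ, ν} × {x25}, {λ, μ} × {x26}, {λ, ν} × {x26}, {λ, μ, ν} × {x25}, {λ, μ, ν} × {x26}, {λ, μ} × {x25, x26}, {λ, ν} × {x25, x26}, {λ, μ, ν} × {x25, x26}}; |τ_{X×Y}| = 25.

Enumerate products U × V with U ∈ τ_X, V ∈ τ_Y (deduplicated):
  ∅ × ∅ = {} (∅)
  {λ} × {x25} = {(λ,x25)}
  {λ} × {x26} = {(λ,x26)}
  {λ} × {x25, x26} = {(λ,x25), (λ,x26)}
  {λ, μ} × {x25} = {(λ,x25), (μ,x25)}
  {λ, ν} × {x25} = {(λ,x25), (ν,x25)}
  {λ, μ} × {x26} = {(λ,x26), (μ,x26)}
  {λ, ν} × {x26} = {(λ,x26), (ν,x26)}
  {λ, μ, ν} × {x25} = {(λ,x25), (μ,x25), (ν,x25)}
  {λ, μ, ν} × {x26} = {(λ,x26), (μ,x26), (ν,x26)}
  {λ, μ} × {x25, x26} = {(λ,x25), (λ,x26), (μ,x25), (μ,x26)}
  {λ, ν} × {x25, x26} = {(λ,x25), (λ,x26), (ν,x25), (ν,x26)}
  {λ, μ, ν} × {x25, x26} = {(λ,x25), (λ,x26), (μ,x25), (μ,x26), (ν,x25), (ν,x26)}
These 13 distinct sets form the basis B.
Close under arbitrary unions to get τ_{X×Y}; counting gives |τ_{X×Y}| = 25.


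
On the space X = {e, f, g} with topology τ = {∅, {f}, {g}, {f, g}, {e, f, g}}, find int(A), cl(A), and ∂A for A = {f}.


int(A) = {f}, cl(A) = {e, f}, ∂A = {e}.

Closed sets in (X, τ) are complements of opens:
  closed(X, τ) = {∅, {e}, {e, f}, {e, g}, {e, f, g}}.
int(A) = ⋃ {U ∈ τ : U ⊆ A}. Opens contained in A: ∅, {f}.
Taking the union of these: int(A) = {f}.
cl(A) = ⋂ {C closed : A ⊆ C}. Closed sets containing A: {e, f}, {e, f, g}.
Intersecting these: cl(A) = {e, f}.
∂A = cl(A) ∖ int(A) = {e, f} ∖ {f} = {e}.


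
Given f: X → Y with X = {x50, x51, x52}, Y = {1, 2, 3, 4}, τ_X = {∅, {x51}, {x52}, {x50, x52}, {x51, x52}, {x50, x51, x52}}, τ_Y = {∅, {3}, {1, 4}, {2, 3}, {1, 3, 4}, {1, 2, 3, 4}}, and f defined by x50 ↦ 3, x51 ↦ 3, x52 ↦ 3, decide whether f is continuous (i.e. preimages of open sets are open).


f IS continuous.

Compute f^{-1}(U) for each U ∈ τ_Y:
  U = ∅: f^{-1}(U) = ∅ ∈ τ_X ✓.
  U = {3}: f^{-1}(U) = {x50, x51, x52} ∈ τ_X ✓.
  U = {1, 4}: f^{-1}(U) = ∅ ∈ τ_X ✓.
  U = {2, 3}: f^{-1}(U) = {x50, x51, x52} ∈ τ_X ✓.
  U = {1, 3, 4}: f^{-1}(U) = {x50, x51, x52} ∈ τ_X ✓.
  U = {1, 2, 3, 4}: f^{-1}(U) = {x50, x51, x52} ∈ τ_X ✓.
Every preimage lies in τ_X, so f IS continuous.


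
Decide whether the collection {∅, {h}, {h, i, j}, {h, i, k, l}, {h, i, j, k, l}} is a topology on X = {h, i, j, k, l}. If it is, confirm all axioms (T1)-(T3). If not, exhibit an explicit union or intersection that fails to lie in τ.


τ is NOT a topology on X.

Axiom (T1): ∅ ∈ τ? Yes; X ∈ τ? Yes.
Axiom (T2/T3): check pairwise unions and intersections of members of τ.
Counterexample for (T3): {h, i, j} ∩ {h, i, k, l} = {h, i} ∉ τ. Therefore τ is NOT a topology.


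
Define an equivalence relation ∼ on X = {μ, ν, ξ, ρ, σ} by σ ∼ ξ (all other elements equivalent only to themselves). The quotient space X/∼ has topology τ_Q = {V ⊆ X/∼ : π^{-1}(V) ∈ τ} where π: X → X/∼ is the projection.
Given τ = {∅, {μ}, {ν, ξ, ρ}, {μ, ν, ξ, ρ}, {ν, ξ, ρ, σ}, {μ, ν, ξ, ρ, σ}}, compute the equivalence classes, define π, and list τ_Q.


X/∼ = {[μ], [ν], [ξ=σ], [ρ]}; |τ_Q| = 4.

Equivalence classes: [μ], [ν], [ξ=σ], [ρ].
Quotient map π: X → X/∼ sends μ ↦ [μ], ν ↦ [ν], ξ ↦ [ξ=σ], ρ ↦ [ρ], σ ↦ [ξ=σ].
For each subset V ⊆ X/∼, compute π^{-1}(V) ⊆ X and check whether π^{-1}(V) ∈ τ. V is open in τ_Q iff π^{-1}(V) ∈ τ.
  V = {}: π^{-1}(V) = ∅ ∈ τ ✓.
  V = {[μ]}: π^{-1}(V) = {μ} ∈ τ ✓.
  V = {[ν]}: π^{-1}(V) = {ν} ∉ τ ✗.
  V = {[μ], [ν]}: π^{-1}(V) = {μ, ν} ∉ τ ✗.
  V = {[ξ=σ]}: π^{-1}(V) = {ξ, σ} ∉ τ ✗.
  V = {[μ], [ξ=σ]}: π^{-1}(V) = {μ, ξ, σ} ∉ τ ✗.
  V = {[ν], [ξ=σ]}: π^{-1}(V) = {ν, ξ, σ} ∉ τ ✗.
  V = {[μ], [ν], [ξ=σ]}: π^{-1}(V) = {μ, ν, ξ, σ} ∉ τ ✗.
  V = {[ρ]}: π^{-1}(V) = {ρ} ∉ τ ✗.
  V = {[μ], [ρ]}: π^{-1}(V) = {μ, ρ} ∉ τ ✗.
  V = {[ν], [ρ]}: π^{-1}(V) = {ν, ρ} ∉ τ ✗.
  V = {[μ], [ν], [ρ]}: π^{-1}(V) = {μ, ν, ρ} ∉ τ ✗.
  V = {[ξ=σ], [ρ]}: π^{-1}(V) = {ξ, ρ, σ} ∉ τ ✗.
  V = {[μ], [ξ=σ], [ρ]}: π^{-1}(V) = {μ, ξ, ρ, σ} ∉ τ ✗.
  V = {[ν], [ξ=σ], [ρ]}: π^{-1}(V) = {ν, ξ, ρ, σ} ∈ τ ✓.
  V = {[μ], [ν], [ξ=σ], [ρ]}: π^{-1}(V) = {μ, ν, ξ, ρ, σ} ∈ τ ✓.
Open sets in the quotient: τ_Q = {{}, {[μ]}, {[ν], [ξ=σ], [ρ]}, {[μ], [ν], [ξ=σ], [ρ]}} (4 elements).


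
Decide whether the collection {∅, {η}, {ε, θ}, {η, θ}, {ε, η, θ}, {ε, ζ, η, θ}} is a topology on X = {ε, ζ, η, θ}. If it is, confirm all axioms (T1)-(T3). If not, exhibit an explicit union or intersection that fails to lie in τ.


τ is NOT a topology on X.

Axiom (T1): ∅ ∈ τ? Yes; X ∈ τ? Yes.
Axiom (T2/T3): check pairwise unions and intersections of members of τ.
Counterexample for (T3): {ε, θ} ∩ {η, θ} = {θ} ∉ τ. Therefore τ is NOT a topology.


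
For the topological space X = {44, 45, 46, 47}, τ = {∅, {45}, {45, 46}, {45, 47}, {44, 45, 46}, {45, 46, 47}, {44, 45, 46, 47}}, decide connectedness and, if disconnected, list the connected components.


(X, τ) is connected.

Find clopen sets (U ∈ τ with X ∖ U ∈ τ):
  U = ∅, X ∖ U = {44, 45, 46, 47} — both open, so U is clopen.
  U = {44, 45, 46, 47}, X ∖ U = ∅ — both open, so U is clopen.
Only trivial clopens (∅ and X) exist, so (X, τ) is connected.
Compute connected components by grouping points that agree on all clopens:
  component: {44, 45, 46, 47}


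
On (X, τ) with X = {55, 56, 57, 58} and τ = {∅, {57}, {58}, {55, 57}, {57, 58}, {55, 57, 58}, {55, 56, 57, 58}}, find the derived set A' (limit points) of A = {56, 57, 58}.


A' = {55, 56}

For each x ∈ X, list the open sets U ∈ τ with x ∈ U, then check whether U ∩ (A ∖ {x}) ≠ ∅ for every such U.
  x = 55: opens ∋ x are {55, 57}, {55, 57, 58}, {55, 56, 57, 58}; each meets A ∖ {55}, so x IS a limit point.
  x = 56: opens ∋ x are {55, 56, 57, 58}; each meets A ∖ {56}, so x IS a limit point.
  x = 57: open {57} ∋ x has {57} ∩ (A ∖ {57}) = ∅, so x is NOT a limit point.
  x = 58: open {58} ∋ x has {58} ∩ (A ∖ {58}) = ∅, so x is NOT a limit point.
Collecting: A' = {55, 56}.


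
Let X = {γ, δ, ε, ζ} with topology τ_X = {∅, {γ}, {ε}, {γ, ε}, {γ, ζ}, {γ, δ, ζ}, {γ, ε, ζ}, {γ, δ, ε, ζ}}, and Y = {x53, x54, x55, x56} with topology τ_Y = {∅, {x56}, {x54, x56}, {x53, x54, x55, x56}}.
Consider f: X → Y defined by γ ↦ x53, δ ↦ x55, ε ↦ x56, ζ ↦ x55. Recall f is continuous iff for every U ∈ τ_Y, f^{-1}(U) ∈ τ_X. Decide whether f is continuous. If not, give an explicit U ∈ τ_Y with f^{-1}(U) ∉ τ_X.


f IS continuous.

Compute f^{-1}(U) for each U ∈ τ_Y:
  U = ∅: f^{-1}(U) = ∅ ∈ τ_X ✓.
  U = {x56}: f^{-1}(U) = {ε} ∈ τ_X ✓.
  U = {x54, x56}: f^{-1}(U) = {ε} ∈ τ_X ✓.
  U = {x53, x54, x55, x56}: f^{-1}(U) = {γ, δ, ε, ζ} ∈ τ_X ✓.
Every preimage lies in τ_X, so f IS continuous.


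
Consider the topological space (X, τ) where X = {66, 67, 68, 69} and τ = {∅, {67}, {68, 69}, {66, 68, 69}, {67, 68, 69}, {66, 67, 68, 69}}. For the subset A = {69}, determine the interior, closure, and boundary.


int(A) = ∅, cl(A) = {66, 68, 69}, ∂A = {66, 68, 69}.

Closed sets in (X, τ) are complements of opens:
  closed(X, τ) = {∅, {66}, {67}, {66, 67}, {66, 68, 69}, {66, 67, 68, 69}}.
int(A) = ⋃ {U ∈ τ : U ⊆ A}. Opens contained in A: ∅.
Taking the union of these: int(A) = ∅.
cl(A) = ⋂ {C closed : A ⊆ C}. Closed sets containing A: {66, 68, 69}, {66, 67, 68, 69}.
Intersecting these: cl(A) = {66, 68, 69}.
∂A = cl(A) ∖ int(A) = {66, 68, 69} ∖ ∅ = {66, 68, 69}.


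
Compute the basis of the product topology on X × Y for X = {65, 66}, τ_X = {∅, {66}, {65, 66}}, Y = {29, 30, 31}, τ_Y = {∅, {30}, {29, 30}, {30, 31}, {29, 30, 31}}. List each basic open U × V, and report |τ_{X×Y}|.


Basis B = {∅ × ∅, {66} × {30}, {65, 66} × {30}, {66} × {29, 30}, {66} × {30, 31}, {66} × {29, 30, 31}, {65, 66} × {29, 30}, {65, 66} × {30, 31}, {65, 66} × {29, 30, 31}}; |τ_{X×Y}| = 14.

Enumerate products U × V with U ∈ τ_X, V ∈ τ_Y (deduplicated):
  ∅ × ∅ = {} (∅)
  {66} × {30} = {(66,30)}
  {65, 66} × {30} = {(65,30), (66,30)}
  {66} × {29, 30} = {(66,29), (66,30)}
  {66} × {30, 31} = {(66,30), (66,31)}
  {66} × {29, 30, 31} = {(66,29), (66,30), (66,31)}
  {65, 66} × {29, 30} = {(65,29), (65,30), (66,29), (66,30)}
  {65, 66} × {30, 31} = {(65,30), (65,31), (66,30), (66,31)}
  {65, 66} × {29, 30, 31} = {(65,29), (65,30), (65,31), (66,29), (66,30), (66,31)}
These 9 distinct sets form the basis B.
Close under arbitrary unions to get τ_{X×Y}; counting gives |τ_{X×Y}| = 14.


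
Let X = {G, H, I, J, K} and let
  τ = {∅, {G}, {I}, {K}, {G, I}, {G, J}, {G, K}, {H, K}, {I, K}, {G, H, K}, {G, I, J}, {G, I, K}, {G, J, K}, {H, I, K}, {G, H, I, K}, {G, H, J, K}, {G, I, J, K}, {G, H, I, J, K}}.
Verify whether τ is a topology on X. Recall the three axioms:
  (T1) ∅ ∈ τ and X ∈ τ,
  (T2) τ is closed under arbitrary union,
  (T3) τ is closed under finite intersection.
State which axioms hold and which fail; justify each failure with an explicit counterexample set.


τ IS a topology on X.

Axiom (T1): ∅ ∈ τ? Yes; X ∈ τ? Yes.
Axiom (T2/T3): check pairwise unions and intersections of members of τ.
All pairwise intersections and unions checked — each lies in τ. Therefore τ satisfies (T1), (T2), (T3): it IS a topology on X.


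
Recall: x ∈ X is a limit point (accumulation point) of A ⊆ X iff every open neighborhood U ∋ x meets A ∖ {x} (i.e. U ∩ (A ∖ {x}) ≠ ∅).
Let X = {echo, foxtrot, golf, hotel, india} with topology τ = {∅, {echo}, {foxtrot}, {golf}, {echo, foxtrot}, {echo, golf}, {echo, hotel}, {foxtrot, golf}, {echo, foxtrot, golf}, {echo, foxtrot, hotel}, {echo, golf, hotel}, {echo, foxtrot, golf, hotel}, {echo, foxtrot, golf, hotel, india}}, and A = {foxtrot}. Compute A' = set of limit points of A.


A' = {india}

For each x ∈ X, list the open sets U ∈ τ with x ∈ U, then check whether U ∩ (A ∖ {x}) ≠ ∅ for every such U.
  x = echo: open {echo} ∋ x has {echo} ∩ (A ∖ {echo}) = ∅, so x is NOT a limit point.
  x = foxtrot: open {foxtrot} ∋ x has {foxtrot} ∩ (A ∖ {foxtrot}) = ∅, so x is NOT a limit point.
  x = golf: open {golf} ∋ x has {golf} ∩ (A ∖ {golf}) = ∅, so x is NOT a limit point.
  x = hotel: open {echo, hotel} ∋ x has {echo, hotel} ∩ (A ∖ {hotel}) = ∅, so x is NOT a limit point.
  x = india: opens ∋ x are {echo, foxtrot, golf, hotel, india}; each meets A ∖ {india}, so x IS a limit point.
Collecting: A' = {india}.


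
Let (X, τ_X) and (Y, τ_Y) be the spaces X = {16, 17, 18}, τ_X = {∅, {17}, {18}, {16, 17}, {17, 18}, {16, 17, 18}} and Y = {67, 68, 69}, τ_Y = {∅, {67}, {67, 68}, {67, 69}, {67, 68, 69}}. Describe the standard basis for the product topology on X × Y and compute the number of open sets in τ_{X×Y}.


Basis B = {∅ × ∅, {17} × {67}, {18} × {67}, {16, 17} × {67}, {17} × {67, 68}, {17} × {67, 69}, {17, 18} × {67}, {18} × {67, 68}, {18} × {67, 69}, {16, 17, 18} × {67}, {17} × {67, 68, 69}, {18} × {67, 68, 69}, {16, 17} × {67, 68}, {16, 17} × {67, 69}, {17, 18} × {67, 68}, {17, 18} × {67, 69}, {16, 17} × {67, 68, 69}, {16, 17, 18} × {67, 68}, {16, 17, 18} × {67, 69}, {17, 18} × {67, 68, 69}, {16, 17, 18} × {67, 68, 69}}; |τ_{X×Y}| = 70.

Enumerate products U × V with U ∈ τ_X, V ∈ τ_Y (deduplicated):
  ∅ × ∅ = {} (∅)
  {17} × {67} = {(17,67)}
  {18} × {67} = {(18,67)}
  {16, 17} × {67} = {(16,67), (17,67)}
  {17} × {67, 68} = {(17,67), (17,68)}
  {17} × {67, 69} = {(17,67), (17,69)}
  {17, 18} × {67} = {(17,67), (18,67)}
  {18} × {67, 68} = {(18,67), (18,68)}
  {18} × {67, 69} = {(18,67), (18,69)}
  {16, 17, 18} × {67} = {(16,67), (17,67), (18,67)}
  {17} × {67, 68, 69} = {(17,67), (17,68), (17,69)}
  {18} × {67, 68, 69} = {(18,67), (18,68), (18,69)}
  {16, 17} × {67, 68} = {(16,67), (16,68), (17,67), (17,68)}
  {16, 17} × {67, 69} = {(16,67), (16,69), (17,67), (17,69)}
  {17, 18} × {67, 68} = {(17,67), (17,68), (18,67), (18,68)}
  {17, 18} × {67, 69} = {(17,67), (17,69), (18,67), (18,69)}
  {16, 17} × {67, 68, 69} = {(16,67), (16,68), (16,69), (17,67), (17,68), (17,69)}
  {16, 17, 18} × {67, 68} = {(16,67), (16,68), (17,67), (17,68), (18,67), (18,68)}
  {16, 17, 18} × {67, 69} = {(16,67), (16,69), (17,67), (17,69), (18,67), (18,69)}
  {17, 18} × {67, 68, 69} = {(17,67), (17,68), (17,69), (18,67), (18,68), (18,69)}
  {16, 17, 18} × {67, 68, 69} = {(16,67), (16,68), (16,69), (17,67), (17,68), (17,69), (18,67), (18,68), (18,69)}
These 21 distinct sets form the basis B.
Close under arbitrary unions to get τ_{X×Y}; counting gives |τ_{X×Y}| = 70.


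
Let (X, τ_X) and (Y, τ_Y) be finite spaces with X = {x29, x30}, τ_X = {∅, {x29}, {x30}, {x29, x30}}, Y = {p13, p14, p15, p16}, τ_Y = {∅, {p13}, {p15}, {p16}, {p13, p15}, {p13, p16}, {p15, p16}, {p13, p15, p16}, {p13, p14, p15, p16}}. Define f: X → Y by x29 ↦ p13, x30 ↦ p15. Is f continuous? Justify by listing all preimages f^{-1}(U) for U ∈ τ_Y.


f IS continuous.

Compute f^{-1}(U) for each U ∈ τ_Y:
  U = ∅: f^{-1}(U) = ∅ ∈ τ_X ✓.
  U = {p13}: f^{-1}(U) = {x29} ∈ τ_X ✓.
  U = {p15}: f^{-1}(U) = {x30} ∈ τ_X ✓.
  U = {p16}: f^{-1}(U) = ∅ ∈ τ_X ✓.
  U = {p13, p15}: f^{-1}(U) = {x29, x30} ∈ τ_X ✓.
  U = {p13, p16}: f^{-1}(U) = {x29} ∈ τ_X ✓.
  U = {p15, p16}: f^{-1}(U) = {x30} ∈ τ_X ✓.
  U = {p13, p15, p16}: f^{-1}(U) = {x29, x30} ∈ τ_X ✓.
  U = {p13, p14, p15, p16}: f^{-1}(U) = {x29, x30} ∈ τ_X ✓.
Every preimage lies in τ_X, so f IS continuous.


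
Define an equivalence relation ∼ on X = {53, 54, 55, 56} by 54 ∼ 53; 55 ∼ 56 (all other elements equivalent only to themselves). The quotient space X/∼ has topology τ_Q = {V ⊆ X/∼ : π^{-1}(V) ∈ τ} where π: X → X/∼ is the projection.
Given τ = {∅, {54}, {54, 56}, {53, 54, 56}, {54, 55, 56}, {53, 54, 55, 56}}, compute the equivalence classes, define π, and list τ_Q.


X/∼ = {[53=54], [55=56]}; |τ_Q| = 2.

Equivalence classes: [53=54], [55=56].
Quotient map π: X → X/∼ sends 53 ↦ [53=54], 54 ↦ [53=54], 55 ↦ [55=56], 56 ↦ [55=56].
For each subset V ⊆ X/∼, compute π^{-1}(V) ⊆ X and check whether π^{-1}(V) ∈ τ. V is open in τ_Q iff π^{-1}(V) ∈ τ.
  V = {}: π^{-1}(V) = ∅ ∈ τ ✓.
  V = {[53=54]}: π^{-1}(V) = {53, 54} ∉ τ ✗.
  V = {[55=56]}: π^{-1}(V) = {55, 56} ∉ τ ✗.
  V = {[53=54], [55=56]}: π^{-1}(V) = {53, 54, 55, 56} ∈ τ ✓.
Open sets in the quotient: τ_Q = {{}, {[53=54], [55=56]}} (2 elements).


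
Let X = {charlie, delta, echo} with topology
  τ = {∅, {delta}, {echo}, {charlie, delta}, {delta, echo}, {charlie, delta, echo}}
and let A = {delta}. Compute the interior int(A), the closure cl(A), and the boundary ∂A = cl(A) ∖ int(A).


int(A) = {delta}, cl(A) = {charlie, delta}, ∂A = {charlie}.

Closed sets in (X, τ) are complements of opens:
  closed(X, τ) = {∅, {charlie}, {echo}, {charlie, delta}, {charlie, echo}, {charlie, delta, echo}}.
int(A) = ⋃ {U ∈ τ : U ⊆ A}. Opens contained in A: ∅, {delta}.
Taking the union of these: int(A) = {delta}.
cl(A) = ⋂ {C closed : A ⊆ C}. Closed sets containing A: {charlie, delta}, {charlie, delta, echo}.
Intersecting these: cl(A) = {charlie, delta}.
∂A = cl(A) ∖ int(A) = {charlie, delta} ∖ {delta} = {charlie}.


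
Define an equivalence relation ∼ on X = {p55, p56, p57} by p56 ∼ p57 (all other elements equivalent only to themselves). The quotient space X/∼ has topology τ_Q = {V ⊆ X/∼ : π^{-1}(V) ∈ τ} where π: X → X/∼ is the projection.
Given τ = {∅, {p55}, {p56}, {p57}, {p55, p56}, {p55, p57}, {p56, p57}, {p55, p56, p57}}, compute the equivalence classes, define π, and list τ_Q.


X/∼ = {[p55], [p56=p57]}; |τ_Q| = 4.

Equivalence classes: [p55], [p56=p57].
Quotient map π: X → X/∼ sends p55 ↦ [p55], p56 ↦ [p56=p57], p57 ↦ [p56=p57].
For each subset V ⊆ X/∼, compute π^{-1}(V) ⊆ X and check whether π^{-1}(V) ∈ τ. V is open in τ_Q iff π^{-1}(V) ∈ τ.
  V = {}: π^{-1}(V) = ∅ ∈ τ ✓.
  V = {[p55]}: π^{-1}(V) = {p55} ∈ τ ✓.
  V = {[p56=p57]}: π^{-1}(V) = {p56, p57} ∈ τ ✓.
  V = {[p55], [p56=p57]}: π^{-1}(V) = {p55, p56, p57} ∈ τ ✓.
Open sets in the quotient: τ_Q = {{}, {[p55]}, {[p56=p57]}, {[p55], [p56=p57]}} (4 elements).


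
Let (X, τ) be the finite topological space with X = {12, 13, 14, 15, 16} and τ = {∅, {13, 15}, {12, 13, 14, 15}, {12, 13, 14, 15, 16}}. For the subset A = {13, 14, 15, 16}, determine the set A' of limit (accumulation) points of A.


A' = {12, 13, 14, 15, 16}

For each x ∈ X, list the open sets U ∈ τ with x ∈ U, then check whether U ∩ (A ∖ {x}) ≠ ∅ for every such U.
  x = 12: opens ∋ x are {12, 13, 14, 15}, {12, 13, 14, 15, 16}; each meets A ∖ {12}, so x IS a limit point.
  x = 13: opens ∋ x are {13, 15}, {12, 13, 14, 15}, {12, 13, 14, 15, 16}; each meets A ∖ {13}, so x IS a limit point.
  x = 14: opens ∋ x are {12, 13, 14, 15}, {12, 13, 14, 15, 16}; each meets A ∖ {14}, so x IS a limit point.
  x = 15: opens ∋ x are {13, 15}, {12, 13, 14, 15}, {12, 13, 14, 15, 16}; each meets A ∖ {15}, so x IS a limit point.
  x = 16: opens ∋ x are {12, 13, 14, 15, 16}; each meets A ∖ {16}, so x IS a limit point.
Collecting: A' = {12, 13, 14, 15, 16}.
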